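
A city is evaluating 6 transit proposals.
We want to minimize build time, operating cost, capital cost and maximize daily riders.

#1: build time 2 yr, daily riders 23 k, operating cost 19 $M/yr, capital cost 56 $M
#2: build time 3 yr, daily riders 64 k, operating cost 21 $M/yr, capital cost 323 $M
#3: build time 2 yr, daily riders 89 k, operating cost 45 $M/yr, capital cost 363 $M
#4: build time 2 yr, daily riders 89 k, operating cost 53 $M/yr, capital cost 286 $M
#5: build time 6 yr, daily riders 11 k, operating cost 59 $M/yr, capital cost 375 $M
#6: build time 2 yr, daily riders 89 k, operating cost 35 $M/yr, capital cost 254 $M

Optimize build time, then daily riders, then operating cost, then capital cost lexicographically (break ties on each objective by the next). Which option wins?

First minimize build time: best is 2, kept {#1, #3, #4, #6}.
Then maximize daily riders: best is 89, kept {#3, #4, #6}.
Then minimize operating cost: best is 35, kept {#6}.

#6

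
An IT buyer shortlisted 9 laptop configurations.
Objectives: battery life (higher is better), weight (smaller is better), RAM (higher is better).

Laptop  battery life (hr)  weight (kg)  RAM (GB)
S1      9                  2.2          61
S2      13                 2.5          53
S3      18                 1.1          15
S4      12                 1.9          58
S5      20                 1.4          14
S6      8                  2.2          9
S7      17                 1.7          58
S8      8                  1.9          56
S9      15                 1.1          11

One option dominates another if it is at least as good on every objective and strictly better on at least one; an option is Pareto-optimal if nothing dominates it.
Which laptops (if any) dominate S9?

S3: battery life 18≥15, weight 1.1≤1.1, RAM 15≥11 — dominates S9.
Others (S1, S2, S4, S5, S6, S7, S8) are each worse than S9 on at least one objective.

S3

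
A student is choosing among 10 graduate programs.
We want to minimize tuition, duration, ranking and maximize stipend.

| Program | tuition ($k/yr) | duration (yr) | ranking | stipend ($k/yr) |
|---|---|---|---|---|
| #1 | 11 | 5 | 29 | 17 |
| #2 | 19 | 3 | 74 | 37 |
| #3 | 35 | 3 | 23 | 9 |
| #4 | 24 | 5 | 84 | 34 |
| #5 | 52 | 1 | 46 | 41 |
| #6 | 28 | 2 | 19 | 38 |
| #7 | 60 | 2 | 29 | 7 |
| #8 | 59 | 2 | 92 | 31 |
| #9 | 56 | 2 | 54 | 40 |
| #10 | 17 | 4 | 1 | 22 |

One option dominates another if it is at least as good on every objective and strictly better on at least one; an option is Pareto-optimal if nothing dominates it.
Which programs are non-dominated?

#1, #2, #5, #6, #10

#1: not dominated (best tuition).
#2: not dominated.
#3: dominated by #6 (tuition 28≤35, duration 2≤3, ranking 19≤23, stipend 38≥9).
#4: dominated by #2 (tuition 19≤24, duration 3≤5, ranking 74≤84, stipend 37≥34).
#5: not dominated (best duration).
#6: not dominated.
#7: dominated by #6 (tuition 28≤60, duration 2≤2, ranking 19≤29, stipend 38≥7).
#8: dominated by #5 (tuition 52≤59, duration 1≤2, ranking 46≤92, stipend 41≥31).
#9: dominated by #5 (tuition 52≤56, duration 1≤2, ranking 46≤54, stipend 41≥40).
#10: not dominated (best ranking).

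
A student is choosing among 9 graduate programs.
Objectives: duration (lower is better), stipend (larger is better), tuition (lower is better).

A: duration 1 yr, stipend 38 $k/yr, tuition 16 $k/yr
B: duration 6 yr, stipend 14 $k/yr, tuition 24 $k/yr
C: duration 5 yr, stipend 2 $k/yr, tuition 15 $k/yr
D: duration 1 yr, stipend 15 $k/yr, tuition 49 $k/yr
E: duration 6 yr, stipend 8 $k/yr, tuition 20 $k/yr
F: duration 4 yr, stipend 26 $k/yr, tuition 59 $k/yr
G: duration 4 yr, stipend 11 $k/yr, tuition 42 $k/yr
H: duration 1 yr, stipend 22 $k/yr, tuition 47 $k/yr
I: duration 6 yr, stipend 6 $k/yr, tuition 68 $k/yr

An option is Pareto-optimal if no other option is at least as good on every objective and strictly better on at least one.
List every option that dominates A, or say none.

B: worse on duration (6 vs 1).
C: worse on duration (5 vs 1).
D: worse on stipend (15 vs 38).
E: worse on duration (6 vs 1).
F: worse on duration (4 vs 1).
G: worse on duration (4 vs 1).
H: worse on stipend (22 vs 38).
I: worse on duration (6 vs 1).
No option dominates A.

none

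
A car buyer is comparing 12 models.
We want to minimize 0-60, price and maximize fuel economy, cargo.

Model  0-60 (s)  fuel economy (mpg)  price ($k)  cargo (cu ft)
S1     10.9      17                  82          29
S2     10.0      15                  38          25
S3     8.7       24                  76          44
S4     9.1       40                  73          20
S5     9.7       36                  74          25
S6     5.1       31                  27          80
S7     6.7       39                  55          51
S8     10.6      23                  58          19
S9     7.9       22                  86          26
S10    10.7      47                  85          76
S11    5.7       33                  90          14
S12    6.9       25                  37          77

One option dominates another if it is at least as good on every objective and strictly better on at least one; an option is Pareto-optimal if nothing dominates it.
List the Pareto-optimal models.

S4, S6, S7, S10, S11

S1: dominated by S3 (0-60 8.7≤10.9, fuel economy 24≥17, price 76≤82, cargo 44≥29).
S2: dominated by S6 (0-60 5.1≤10.0, fuel economy 31≥15, price 27≤38, cargo 80≥25).
S3: dominated by S6 (0-60 5.1≤8.7, fuel economy 31≥24, price 27≤76, cargo 80≥44).
S4: not dominated.
S5: dominated by S7 (0-60 6.7≤9.7, fuel economy 39≥36, price 55≤74, cargo 51≥25).
S6: not dominated (best 0-60).
S7: not dominated.
S8: dominated by S6 (0-60 5.1≤10.6, fuel economy 31≥23, price 27≤58, cargo 80≥19).
S9: dominated by S6 (0-60 5.1≤7.9, fuel economy 31≥22, price 27≤86, cargo 80≥26).
S10: not dominated (best fuel economy).
S11: not dominated.
S12: dominated by S6 (0-60 5.1≤6.9, fuel economy 31≥25, price 27≤37, cargo 80≥77).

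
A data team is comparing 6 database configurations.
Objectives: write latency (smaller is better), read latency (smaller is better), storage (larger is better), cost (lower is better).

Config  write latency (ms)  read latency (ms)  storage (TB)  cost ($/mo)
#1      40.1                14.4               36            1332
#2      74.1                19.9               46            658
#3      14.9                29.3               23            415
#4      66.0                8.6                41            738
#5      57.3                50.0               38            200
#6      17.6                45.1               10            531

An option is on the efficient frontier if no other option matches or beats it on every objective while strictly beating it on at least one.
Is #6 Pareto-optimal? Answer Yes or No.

No

#3 vs #6: write latency 14.9≤17.6, read latency 29.3≤45.1, storage 23≥10, cost 415≤531 — #3 is at least as good on every objective and strictly better on at least one, so #3 dominates #6.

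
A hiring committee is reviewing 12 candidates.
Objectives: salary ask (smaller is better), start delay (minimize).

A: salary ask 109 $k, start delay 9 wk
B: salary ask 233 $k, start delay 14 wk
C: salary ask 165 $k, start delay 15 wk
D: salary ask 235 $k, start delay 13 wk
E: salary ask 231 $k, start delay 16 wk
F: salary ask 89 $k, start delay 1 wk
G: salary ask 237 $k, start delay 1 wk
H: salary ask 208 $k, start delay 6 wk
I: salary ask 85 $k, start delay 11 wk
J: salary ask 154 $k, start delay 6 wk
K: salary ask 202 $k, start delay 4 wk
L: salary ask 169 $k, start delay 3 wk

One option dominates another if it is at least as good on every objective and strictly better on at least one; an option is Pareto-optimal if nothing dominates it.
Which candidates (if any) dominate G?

F

F: salary ask 89≤237, start delay 1≤1 — dominates G.
Others (A, B, C, D, E, H, I, J, K, L) are each worse than G on at least one objective.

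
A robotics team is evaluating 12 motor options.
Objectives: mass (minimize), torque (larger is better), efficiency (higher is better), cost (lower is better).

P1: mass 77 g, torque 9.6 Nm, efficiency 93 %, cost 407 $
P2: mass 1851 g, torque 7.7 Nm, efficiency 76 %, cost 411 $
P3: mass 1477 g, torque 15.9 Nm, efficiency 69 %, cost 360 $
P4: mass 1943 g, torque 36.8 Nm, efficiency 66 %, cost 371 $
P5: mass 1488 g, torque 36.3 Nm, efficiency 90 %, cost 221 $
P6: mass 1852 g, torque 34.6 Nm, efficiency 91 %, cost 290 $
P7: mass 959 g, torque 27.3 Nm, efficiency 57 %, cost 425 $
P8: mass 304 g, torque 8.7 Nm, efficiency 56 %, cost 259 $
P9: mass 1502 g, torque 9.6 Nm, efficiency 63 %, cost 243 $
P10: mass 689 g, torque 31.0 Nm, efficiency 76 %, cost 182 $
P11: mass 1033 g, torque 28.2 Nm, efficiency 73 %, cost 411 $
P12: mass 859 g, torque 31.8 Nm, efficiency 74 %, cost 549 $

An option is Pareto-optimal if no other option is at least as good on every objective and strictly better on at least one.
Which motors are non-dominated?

P1: not dominated (best mass).
P2: dominated by P1 (mass 77≤1851, torque 9.6≥7.7, efficiency 93≥76, cost 407≤411).
P3: dominated by P10 (mass 689≤1477, torque 31.0≥15.9, efficiency 76≥69, cost 182≤360).
P4: not dominated (best torque).
P5: not dominated.
P6: not dominated.
P7: dominated by P10 (mass 689≤959, torque 31.0≥27.3, efficiency 76≥57, cost 182≤425).
P8: not dominated.
P9: dominated by P5 (mass 1488≤1502, torque 36.3≥9.6, efficiency 90≥63, cost 221≤243).
P10: not dominated (best cost).
P11: dominated by P10 (mass 689≤1033, torque 31.0≥28.2, efficiency 76≥73, cost 182≤411).
P12: not dominated.

P1, P4, P5, P6, P8, P10, P12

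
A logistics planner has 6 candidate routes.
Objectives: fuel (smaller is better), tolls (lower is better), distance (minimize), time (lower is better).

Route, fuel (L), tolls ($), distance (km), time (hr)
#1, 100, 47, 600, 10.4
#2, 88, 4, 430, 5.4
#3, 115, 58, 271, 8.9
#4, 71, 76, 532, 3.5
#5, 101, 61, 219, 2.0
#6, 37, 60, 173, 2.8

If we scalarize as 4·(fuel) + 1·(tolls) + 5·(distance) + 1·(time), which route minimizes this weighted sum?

#1: 4·100 + 1·47 + 5·600 + 1·10.4 = 3457.4
#2: 4·88 + 1·4 + 5·430 + 1·5.4 = 2511.4
#3: 4·115 + 1·58 + 5·271 + 1·8.9 = 1881.9
#4: 4·71 + 1·76 + 5·532 + 1·3.5 = 3023.5
#5: 4·101 + 1·61 + 5·219 + 1·2.0 = 1562.0
#6: 4·37 + 1·60 + 5·173 + 1·2.8 = 1075.8
Lowest: #6 at 1075.8.

#6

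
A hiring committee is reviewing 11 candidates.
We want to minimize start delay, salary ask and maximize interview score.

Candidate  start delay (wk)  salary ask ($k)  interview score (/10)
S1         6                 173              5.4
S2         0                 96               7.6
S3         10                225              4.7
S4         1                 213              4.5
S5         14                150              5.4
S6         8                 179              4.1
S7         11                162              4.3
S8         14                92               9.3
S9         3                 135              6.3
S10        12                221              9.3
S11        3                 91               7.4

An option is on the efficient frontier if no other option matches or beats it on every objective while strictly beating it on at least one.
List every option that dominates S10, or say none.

none

S1: worse on interview score (5.4 vs 9.3).
S2: worse on interview score (7.6 vs 9.3).
S3: worse on salary ask (225 vs 221).
S4: worse on interview score (4.5 vs 9.3).
S5: worse on start delay (14 vs 12).
S6: worse on interview score (4.1 vs 9.3).
S7: worse on interview score (4.3 vs 9.3).
S8: worse on start delay (14 vs 12).
S9: worse on interview score (6.3 vs 9.3).
S11: worse on interview score (7.4 vs 9.3).
No option dominates S10.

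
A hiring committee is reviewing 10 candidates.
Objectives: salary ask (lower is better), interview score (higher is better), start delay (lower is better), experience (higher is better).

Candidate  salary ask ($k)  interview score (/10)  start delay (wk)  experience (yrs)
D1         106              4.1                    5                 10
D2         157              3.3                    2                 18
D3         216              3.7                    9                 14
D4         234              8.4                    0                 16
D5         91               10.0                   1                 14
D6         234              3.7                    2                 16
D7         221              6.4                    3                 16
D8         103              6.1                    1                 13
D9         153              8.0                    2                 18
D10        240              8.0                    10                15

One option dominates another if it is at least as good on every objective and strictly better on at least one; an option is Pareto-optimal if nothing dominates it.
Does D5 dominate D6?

No

D5 vs D6: D5 is worse on experience (14 vs 16), so it does not dominate D6.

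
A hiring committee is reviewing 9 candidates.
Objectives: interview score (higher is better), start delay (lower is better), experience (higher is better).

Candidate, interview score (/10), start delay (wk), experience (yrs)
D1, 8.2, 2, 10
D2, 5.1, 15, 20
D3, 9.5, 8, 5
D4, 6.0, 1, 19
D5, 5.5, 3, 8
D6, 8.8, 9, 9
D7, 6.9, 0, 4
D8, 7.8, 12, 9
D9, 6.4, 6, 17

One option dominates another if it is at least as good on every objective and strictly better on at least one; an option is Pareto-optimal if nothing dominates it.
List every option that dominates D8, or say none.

D1: interview score 8.2≥7.8, start delay 2≤12, experience 10≥9 — dominates D8.
D6: interview score 8.8≥7.8, start delay 9≤12, experience 9≥9 — dominates D8.
Others (D2, D3, D4, D5, D7, D9) are each worse than D8 on at least one objective.

D1, D6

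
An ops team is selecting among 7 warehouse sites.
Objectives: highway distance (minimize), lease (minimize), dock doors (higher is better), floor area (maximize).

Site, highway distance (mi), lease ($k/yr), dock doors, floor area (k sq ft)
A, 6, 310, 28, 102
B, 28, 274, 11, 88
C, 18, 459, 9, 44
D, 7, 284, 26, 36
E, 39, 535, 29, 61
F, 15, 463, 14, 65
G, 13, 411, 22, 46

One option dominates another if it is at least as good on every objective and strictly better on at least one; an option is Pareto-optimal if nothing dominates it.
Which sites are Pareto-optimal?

A, B, D, E

A: not dominated (best highway distance).
B: not dominated (best lease).
C: dominated by A (highway distance 6≤18, lease 310≤459, dock doors 28≥9, floor area 102≥44).
D: not dominated.
E: not dominated (best dock doors).
F: dominated by A (highway distance 6≤15, lease 310≤463, dock doors 28≥14, floor area 102≥65).
G: dominated by A (highway distance 6≤13, lease 310≤411, dock doors 28≥22, floor area 102≥46).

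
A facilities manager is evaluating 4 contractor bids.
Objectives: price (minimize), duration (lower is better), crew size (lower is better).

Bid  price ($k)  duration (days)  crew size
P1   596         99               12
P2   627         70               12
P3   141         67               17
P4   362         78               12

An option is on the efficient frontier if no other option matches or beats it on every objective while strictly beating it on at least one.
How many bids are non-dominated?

P1: dominated by P4 (price 362≤596, duration 78≤99, crew size 12≤12).
P2: not dominated.
P3: not dominated (best price).
P4: not dominated.
Pareto-optimal: P2, P3, P4 → 3.

3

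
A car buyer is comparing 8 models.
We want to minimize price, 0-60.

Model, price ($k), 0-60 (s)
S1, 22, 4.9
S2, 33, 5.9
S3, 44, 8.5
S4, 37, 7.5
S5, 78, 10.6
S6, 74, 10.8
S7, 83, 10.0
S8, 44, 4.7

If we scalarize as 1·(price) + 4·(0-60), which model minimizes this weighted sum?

S1: 1·22 + 4·4.9 = 41.6
S2: 1·33 + 4·5.9 = 56.6
S3: 1·44 + 4·8.5 = 78.0
S4: 1·37 + 4·7.5 = 67.0
S5: 1·78 + 4·10.6 = 120.4
S6: 1·74 + 4·10.8 = 117.2
S7: 1·83 + 4·10.0 = 123.0
S8: 1·44 + 4·4.7 = 62.8
Lowest: S1 at 41.6.

S1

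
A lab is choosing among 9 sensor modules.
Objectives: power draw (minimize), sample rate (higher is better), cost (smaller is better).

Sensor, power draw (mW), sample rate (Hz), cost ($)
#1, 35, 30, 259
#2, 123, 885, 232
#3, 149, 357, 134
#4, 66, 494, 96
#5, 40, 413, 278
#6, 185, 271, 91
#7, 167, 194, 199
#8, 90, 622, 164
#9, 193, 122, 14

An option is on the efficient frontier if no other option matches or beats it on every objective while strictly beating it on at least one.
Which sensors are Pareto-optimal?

#1: not dominated (best power draw).
#2: not dominated (best sample rate).
#3: dominated by #4 (power draw 66≤149, sample rate 494≥357, cost 96≤134).
#4: not dominated.
#5: not dominated.
#6: not dominated.
#7: dominated by #3 (power draw 149≤167, sample rate 357≥194, cost 134≤199).
#8: not dominated.
#9: not dominated (best cost).

#1, #2, #4, #5, #6, #8, #9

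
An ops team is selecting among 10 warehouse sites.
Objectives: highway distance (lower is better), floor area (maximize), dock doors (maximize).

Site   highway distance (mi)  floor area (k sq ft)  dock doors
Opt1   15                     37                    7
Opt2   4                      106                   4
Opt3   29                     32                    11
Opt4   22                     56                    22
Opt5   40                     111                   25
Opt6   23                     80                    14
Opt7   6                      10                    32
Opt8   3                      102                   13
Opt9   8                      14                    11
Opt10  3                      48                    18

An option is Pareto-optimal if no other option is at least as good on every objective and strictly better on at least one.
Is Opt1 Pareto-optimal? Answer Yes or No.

Opt8 vs Opt1: highway distance 3≤15, floor area 102≥37, dock doors 13≥7 — Opt8 is at least as good on every objective and strictly better on at least one, so Opt8 dominates Opt1.

No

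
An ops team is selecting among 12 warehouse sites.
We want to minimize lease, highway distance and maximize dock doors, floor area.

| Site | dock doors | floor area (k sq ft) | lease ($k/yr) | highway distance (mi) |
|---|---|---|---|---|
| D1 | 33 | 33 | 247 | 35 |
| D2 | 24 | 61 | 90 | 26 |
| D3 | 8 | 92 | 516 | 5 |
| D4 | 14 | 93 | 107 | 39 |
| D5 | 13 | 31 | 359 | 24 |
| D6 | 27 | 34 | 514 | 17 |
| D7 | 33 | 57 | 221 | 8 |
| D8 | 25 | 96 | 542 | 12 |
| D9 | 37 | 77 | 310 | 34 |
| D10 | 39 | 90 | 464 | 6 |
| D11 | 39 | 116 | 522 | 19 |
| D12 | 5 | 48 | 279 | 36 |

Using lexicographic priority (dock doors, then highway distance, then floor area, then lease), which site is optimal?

First maximize dock doors: best is 39, kept {D10, D11}.
Then minimize highway distance: best is 6, kept {D10}.

D10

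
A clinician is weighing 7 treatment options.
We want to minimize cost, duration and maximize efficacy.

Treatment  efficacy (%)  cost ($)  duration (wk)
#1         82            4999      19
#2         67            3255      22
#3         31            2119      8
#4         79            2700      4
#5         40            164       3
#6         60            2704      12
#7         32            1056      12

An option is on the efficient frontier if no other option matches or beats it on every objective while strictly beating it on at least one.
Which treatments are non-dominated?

#1: not dominated (best efficacy).
#2: dominated by #4 (efficacy 79≥67, cost 2700≤3255, duration 4≤22).
#3: dominated by #5 (efficacy 40≥31, cost 164≤2119, duration 3≤8).
#4: not dominated.
#5: not dominated (best cost).
#6: dominated by #4 (efficacy 79≥60, cost 2700≤2704, duration 4≤12).
#7: dominated by #5 (efficacy 40≥32, cost 164≤1056, duration 3≤12).

#1, #4, #5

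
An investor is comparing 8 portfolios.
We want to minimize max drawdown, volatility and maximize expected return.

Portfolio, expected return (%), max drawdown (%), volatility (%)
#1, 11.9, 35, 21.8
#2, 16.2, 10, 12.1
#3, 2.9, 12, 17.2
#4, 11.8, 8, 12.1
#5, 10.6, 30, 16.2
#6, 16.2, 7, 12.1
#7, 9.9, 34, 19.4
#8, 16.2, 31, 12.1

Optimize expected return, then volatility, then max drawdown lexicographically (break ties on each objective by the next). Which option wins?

First maximize expected return: best is 16.2, kept {#2, #6, #8}.
Then minimize volatility: best is 12.1, kept {#2, #6, #8}.
Then minimize max drawdown: best is 7, kept {#6}.

#6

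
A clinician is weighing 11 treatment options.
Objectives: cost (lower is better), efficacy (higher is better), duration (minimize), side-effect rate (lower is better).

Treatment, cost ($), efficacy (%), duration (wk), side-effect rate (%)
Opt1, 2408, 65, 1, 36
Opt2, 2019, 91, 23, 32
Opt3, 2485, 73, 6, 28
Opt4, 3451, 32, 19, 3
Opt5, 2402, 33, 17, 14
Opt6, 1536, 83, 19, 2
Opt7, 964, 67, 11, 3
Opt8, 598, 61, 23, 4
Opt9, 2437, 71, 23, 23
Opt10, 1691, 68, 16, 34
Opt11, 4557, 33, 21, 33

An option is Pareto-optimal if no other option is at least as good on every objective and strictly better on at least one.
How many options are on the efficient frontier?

Opt1: not dominated (best duration).
Opt2: not dominated (best efficacy).
Opt3: not dominated.
Opt4: dominated by Opt6 (cost 1536≤3451, efficacy 83≥32, duration 19≤19, side-effect rate 2≤3).
Opt5: dominated by Opt7 (cost 964≤2402, efficacy 67≥33, duration 11≤17, side-effect rate 3≤14).
Opt6: not dominated (best side-effect rate).
Opt7: not dominated.
Opt8: not dominated (best cost).
Opt9: dominated by Opt6 (cost 1536≤2437, efficacy 83≥71, duration 19≤23, side-effect rate 2≤23).
Opt10: not dominated.
Opt11: dominated by Opt3 (cost 2485≤4557, efficacy 73≥33, duration 6≤21, side-effect rate 28≤33).
Pareto-optimal: Opt1, Opt2, Opt3, Opt6, Opt7, Opt8, Opt10 → 7.

7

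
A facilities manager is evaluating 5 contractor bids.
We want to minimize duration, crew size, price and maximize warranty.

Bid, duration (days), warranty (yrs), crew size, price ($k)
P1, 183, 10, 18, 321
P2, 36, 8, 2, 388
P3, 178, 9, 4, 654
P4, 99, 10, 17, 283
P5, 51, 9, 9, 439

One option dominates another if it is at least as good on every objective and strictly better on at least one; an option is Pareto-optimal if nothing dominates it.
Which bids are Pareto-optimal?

P1: dominated by P4 (duration 99≤183, warranty 10≥10, crew size 17≤18, price 283≤321).
P2: not dominated (best duration).
P3: not dominated.
P4: not dominated (best price).
P5: not dominated.

P2, P3, P4, P5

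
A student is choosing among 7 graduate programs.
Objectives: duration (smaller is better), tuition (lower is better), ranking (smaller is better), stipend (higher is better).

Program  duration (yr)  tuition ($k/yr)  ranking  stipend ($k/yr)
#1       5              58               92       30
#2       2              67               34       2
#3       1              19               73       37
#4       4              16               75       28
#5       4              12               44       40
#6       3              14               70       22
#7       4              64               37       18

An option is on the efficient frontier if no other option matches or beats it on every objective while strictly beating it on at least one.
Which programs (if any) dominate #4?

#5: duration 4≤4, tuition 12≤16, ranking 44≤75, stipend 40≥28 — dominates #4.
Others (#1, #2, #3, #6, #7) are each worse than #4 on at least one objective.

#5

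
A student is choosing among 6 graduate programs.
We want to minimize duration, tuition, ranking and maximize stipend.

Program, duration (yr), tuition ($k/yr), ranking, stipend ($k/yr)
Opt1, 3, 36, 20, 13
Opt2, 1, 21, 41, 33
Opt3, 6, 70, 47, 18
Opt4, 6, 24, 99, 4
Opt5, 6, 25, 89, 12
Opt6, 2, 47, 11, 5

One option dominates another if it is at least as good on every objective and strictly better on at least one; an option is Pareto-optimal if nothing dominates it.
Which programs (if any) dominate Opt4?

Opt2

Opt2: duration 1≤6, tuition 21≤24, ranking 41≤99, stipend 33≥4 — dominates Opt4.
Others (Opt1, Opt3, Opt5, Opt6) are each worse than Opt4 on at least one objective.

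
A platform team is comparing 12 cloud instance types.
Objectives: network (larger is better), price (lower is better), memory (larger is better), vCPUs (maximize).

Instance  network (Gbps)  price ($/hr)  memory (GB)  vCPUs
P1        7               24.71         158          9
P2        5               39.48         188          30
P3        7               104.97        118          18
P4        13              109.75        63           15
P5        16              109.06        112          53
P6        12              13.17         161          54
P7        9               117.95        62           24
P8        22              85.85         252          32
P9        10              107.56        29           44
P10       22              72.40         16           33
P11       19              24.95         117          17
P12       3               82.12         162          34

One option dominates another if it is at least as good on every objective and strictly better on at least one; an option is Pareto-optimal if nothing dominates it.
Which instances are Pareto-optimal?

P1: dominated by P6 (network 12≥7, price 13.17≤24.71, memory 161≥158, vCPUs 54≥9).
P2: not dominated.
P3: dominated by P6 (network 12≥7, price 13.17≤104.97, memory 161≥118, vCPUs 54≥18).
P4: dominated by P5 (network 16≥13, price 109.06≤109.75, memory 112≥63, vCPUs 53≥15).
P5: not dominated.
P6: not dominated (best price).
P7: dominated by P5 (network 16≥9, price 109.06≤117.95, memory 112≥62, vCPUs 53≥24).
P8: not dominated (best memory).
P9: dominated by P6 (network 12≥10, price 13.17≤107.56, memory 161≥29, vCPUs 54≥44).
P10: not dominated.
P11: not dominated.
P12: not dominated.

P2, P5, P6, P8, P10, P11, P12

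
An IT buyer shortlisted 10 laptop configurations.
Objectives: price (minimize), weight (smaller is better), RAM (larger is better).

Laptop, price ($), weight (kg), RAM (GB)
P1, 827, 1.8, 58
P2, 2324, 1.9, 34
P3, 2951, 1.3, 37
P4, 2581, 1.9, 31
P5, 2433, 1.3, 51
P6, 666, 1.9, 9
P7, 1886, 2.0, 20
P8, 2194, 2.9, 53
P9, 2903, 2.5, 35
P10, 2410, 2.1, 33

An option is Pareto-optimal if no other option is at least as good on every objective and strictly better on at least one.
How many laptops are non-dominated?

P1: not dominated (best RAM).
P2: dominated by P1 (price 827≤2324, weight 1.8≤1.9, RAM 58≥34).
P3: dominated by P5 (price 2433≤2951, weight 1.3≤1.3, RAM 51≥37).
P4: dominated by P1 (price 827≤2581, weight 1.8≤1.9, RAM 58≥31).
P5: not dominated.
P6: not dominated (best price).
P7: dominated by P1 (price 827≤1886, weight 1.8≤2.0, RAM 58≥20).
P8: dominated by P1 (price 827≤2194, weight 1.8≤2.9, RAM 58≥53).
P9: dominated by P1 (price 827≤2903, weight 1.8≤2.5, RAM 58≥35).
P10: dominated by P1 (price 827≤2410, weight 1.8≤2.1, RAM 58≥33).
Pareto-optimal: P1, P5, P6 → 3.

3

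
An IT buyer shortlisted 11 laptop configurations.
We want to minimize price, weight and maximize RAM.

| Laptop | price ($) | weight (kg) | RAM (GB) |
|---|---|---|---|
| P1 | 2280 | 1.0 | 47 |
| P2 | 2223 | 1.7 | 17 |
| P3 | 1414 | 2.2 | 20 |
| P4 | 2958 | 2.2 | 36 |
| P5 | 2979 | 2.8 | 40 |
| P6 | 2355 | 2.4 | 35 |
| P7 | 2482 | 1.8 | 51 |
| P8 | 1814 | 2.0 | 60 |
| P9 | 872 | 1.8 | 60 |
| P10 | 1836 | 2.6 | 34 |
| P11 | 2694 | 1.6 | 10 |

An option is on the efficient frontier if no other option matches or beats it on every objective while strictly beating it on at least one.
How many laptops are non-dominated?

P1: not dominated (best weight).
P2: not dominated.
P3: dominated by P9 (price 872≤1414, weight 1.8≤2.2, RAM 60≥20).
P4: dominated by P1 (price 2280≤2958, weight 1.0≤2.2, RAM 47≥36).
P5: dominated by P1 (price 2280≤2979, weight 1.0≤2.8, RAM 47≥40).
P6: dominated by P1 (price 2280≤2355, weight 1.0≤2.4, RAM 47≥35).
P7: dominated by P9 (price 872≤2482, weight 1.8≤1.8, RAM 60≥51).
P8: dominated by P9 (price 872≤1814, weight 1.8≤2.0, RAM 60≥60).
P9: not dominated (best price).
P10: dominated by P8 (price 1814≤1836, weight 2.0≤2.6, RAM 60≥34).
P11: dominated by P1 (price 2280≤2694, weight 1.0≤1.6, RAM 47≥10).
Pareto-optimal: P1, P2, P9 → 3.

3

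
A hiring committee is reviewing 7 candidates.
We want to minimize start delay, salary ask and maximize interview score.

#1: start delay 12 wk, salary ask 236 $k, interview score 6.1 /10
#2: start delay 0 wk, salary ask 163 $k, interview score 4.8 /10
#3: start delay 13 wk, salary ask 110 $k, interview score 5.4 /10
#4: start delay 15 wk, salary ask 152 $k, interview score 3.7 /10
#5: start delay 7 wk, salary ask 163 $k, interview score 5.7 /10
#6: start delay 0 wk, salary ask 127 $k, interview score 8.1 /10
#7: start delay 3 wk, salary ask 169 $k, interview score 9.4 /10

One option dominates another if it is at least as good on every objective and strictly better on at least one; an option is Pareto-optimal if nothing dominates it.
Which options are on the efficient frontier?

#3, #6, #7

#1: dominated by #6 (start delay 0≤12, salary ask 127≤236, interview score 8.1≥6.1).
#2: dominated by #6 (start delay 0≤0, salary ask 127≤163, interview score 8.1≥4.8).
#3: not dominated (best salary ask).
#4: dominated by #3 (start delay 13≤15, salary ask 110≤152, interview score 5.4≥3.7).
#5: dominated by #6 (start delay 0≤7, salary ask 127≤163, interview score 8.1≥5.7).
#6: not dominated.
#7: not dominated (best interview score).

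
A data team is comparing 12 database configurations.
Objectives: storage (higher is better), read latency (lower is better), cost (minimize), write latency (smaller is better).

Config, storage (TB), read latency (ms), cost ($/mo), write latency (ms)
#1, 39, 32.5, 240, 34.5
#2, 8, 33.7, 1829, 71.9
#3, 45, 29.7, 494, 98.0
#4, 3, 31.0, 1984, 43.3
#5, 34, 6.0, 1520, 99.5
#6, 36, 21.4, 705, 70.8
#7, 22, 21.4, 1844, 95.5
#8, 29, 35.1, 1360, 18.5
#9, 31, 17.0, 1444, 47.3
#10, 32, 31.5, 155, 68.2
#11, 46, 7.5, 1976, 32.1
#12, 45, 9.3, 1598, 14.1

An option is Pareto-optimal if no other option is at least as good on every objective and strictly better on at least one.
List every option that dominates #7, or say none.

#6, #9, #12

#6: storage 36≥22, read latency 21.4≤21.4, cost 705≤1844, write latency 70.8≤95.5 — dominates #7.
#9: storage 31≥22, read latency 17.0≤21.4, cost 1444≤1844, write latency 47.3≤95.5 — dominates #7.
#12: storage 45≥22, read latency 9.3≤21.4, cost 1598≤1844, write latency 14.1≤95.5 — dominates #7.
Others (#1, #2, #3, #4, #5, #8, #10, #11) are each worse than #7 on at least one objective.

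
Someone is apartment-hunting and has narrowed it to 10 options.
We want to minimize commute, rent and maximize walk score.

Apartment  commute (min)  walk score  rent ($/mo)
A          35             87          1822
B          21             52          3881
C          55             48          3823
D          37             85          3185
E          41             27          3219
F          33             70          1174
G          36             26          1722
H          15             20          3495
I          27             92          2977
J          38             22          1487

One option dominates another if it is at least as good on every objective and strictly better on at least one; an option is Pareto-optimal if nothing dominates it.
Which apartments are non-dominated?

A, B, F, H, I

A: not dominated.
B: not dominated.
C: dominated by A (commute 35≤55, walk score 87≥48, rent 1822≤3823).
D: dominated by A (commute 35≤37, walk score 87≥85, rent 1822≤3185).
E: dominated by A (commute 35≤41, walk score 87≥27, rent 1822≤3219).
F: not dominated (best rent).
G: dominated by F (commute 33≤36, walk score 70≥26, rent 1174≤1722).
H: not dominated (best commute).
I: not dominated (best walk score).
J: dominated by F (commute 33≤38, walk score 70≥22, rent 1174≤1487).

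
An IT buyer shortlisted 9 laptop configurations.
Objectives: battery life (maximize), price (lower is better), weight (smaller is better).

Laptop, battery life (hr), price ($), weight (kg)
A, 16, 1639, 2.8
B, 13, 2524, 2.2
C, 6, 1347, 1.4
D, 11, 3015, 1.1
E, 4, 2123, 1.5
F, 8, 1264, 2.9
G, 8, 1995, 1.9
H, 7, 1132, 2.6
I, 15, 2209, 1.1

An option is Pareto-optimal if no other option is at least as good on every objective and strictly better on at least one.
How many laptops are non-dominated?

6

A: not dominated (best battery life).
B: dominated by I (battery life 15≥13, price 2209≤2524, weight 1.1≤2.2).
C: not dominated.
D: dominated by I (battery life 15≥11, price 2209≤3015, weight 1.1≤1.1).
E: dominated by C (battery life 6≥4, price 1347≤2123, weight 1.4≤1.5).
F: not dominated.
G: not dominated.
H: not dominated (best price).
I: not dominated.
Pareto-optimal: A, C, F, G, H, I → 6.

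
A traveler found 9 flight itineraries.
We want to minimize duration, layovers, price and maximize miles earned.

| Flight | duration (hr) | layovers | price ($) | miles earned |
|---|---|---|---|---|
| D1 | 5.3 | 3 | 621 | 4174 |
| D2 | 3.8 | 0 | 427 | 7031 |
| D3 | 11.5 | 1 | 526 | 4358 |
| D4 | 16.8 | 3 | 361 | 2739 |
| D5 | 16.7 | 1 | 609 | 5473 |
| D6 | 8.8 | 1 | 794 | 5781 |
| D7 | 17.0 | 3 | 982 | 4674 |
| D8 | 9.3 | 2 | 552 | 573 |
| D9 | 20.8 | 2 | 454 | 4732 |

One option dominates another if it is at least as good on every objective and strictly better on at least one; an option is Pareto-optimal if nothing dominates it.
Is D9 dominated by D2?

D2 vs D9: duration 3.8≤20.8, layovers 0≤2, price 427≤454, miles earned 7031≥4732 — D2 is at least as good on every objective with at least one strict improvement.

Yes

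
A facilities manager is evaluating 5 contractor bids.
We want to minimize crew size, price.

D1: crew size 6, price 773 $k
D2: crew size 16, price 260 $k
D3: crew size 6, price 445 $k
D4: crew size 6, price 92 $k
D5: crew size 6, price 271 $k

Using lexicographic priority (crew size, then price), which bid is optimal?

First minimize crew size: best is 6, kept {D1, D3, D4, D5}.
Then minimize price: best is 92, kept {D4}.

D4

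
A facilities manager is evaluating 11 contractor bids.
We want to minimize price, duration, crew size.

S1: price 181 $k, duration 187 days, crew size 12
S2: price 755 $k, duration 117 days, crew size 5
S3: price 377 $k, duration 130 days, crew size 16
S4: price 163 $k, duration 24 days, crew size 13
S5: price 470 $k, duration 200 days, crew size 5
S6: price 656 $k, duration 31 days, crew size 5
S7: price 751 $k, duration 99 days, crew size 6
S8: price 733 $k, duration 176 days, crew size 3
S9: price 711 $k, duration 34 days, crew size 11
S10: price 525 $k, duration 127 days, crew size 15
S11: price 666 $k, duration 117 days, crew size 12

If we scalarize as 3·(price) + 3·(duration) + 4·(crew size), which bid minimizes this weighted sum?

S4

S1: 3·181 + 3·187 + 4·12 = 1152
S2: 3·755 + 3·117 + 4·5 = 2636
S3: 3·377 + 3·130 + 4·16 = 1585
S4: 3·163 + 3·24 + 4·13 = 613
S5: 3·470 + 3·200 + 4·5 = 2030
S6: 3·656 + 3·31 + 4·5 = 2081
S7: 3·751 + 3·99 + 4·6 = 2574
S8: 3·733 + 3·176 + 4·3 = 2739
S9: 3·711 + 3·34 + 4·11 = 2279
S10: 3·525 + 3·127 + 4·15 = 2016
S11: 3·666 + 3·117 + 4·12 = 2397
Lowest: S4 at 613.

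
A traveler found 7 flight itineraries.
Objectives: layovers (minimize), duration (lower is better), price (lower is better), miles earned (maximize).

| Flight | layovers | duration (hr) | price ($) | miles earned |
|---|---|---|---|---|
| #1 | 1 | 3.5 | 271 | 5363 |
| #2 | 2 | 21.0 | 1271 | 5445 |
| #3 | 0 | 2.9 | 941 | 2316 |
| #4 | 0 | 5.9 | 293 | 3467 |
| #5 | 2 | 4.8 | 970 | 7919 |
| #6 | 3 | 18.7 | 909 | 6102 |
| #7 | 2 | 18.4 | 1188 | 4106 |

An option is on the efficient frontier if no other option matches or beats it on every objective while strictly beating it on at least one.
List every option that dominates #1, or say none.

#2: worse on layovers (2 vs 1).
#3: worse on price (941 vs 271).
#4: worse on duration (5.9 vs 3.5).
#5: worse on layovers (2 vs 1).
#6: worse on layovers (3 vs 1).
#7: worse on layovers (2 vs 1).
No option dominates #1.

none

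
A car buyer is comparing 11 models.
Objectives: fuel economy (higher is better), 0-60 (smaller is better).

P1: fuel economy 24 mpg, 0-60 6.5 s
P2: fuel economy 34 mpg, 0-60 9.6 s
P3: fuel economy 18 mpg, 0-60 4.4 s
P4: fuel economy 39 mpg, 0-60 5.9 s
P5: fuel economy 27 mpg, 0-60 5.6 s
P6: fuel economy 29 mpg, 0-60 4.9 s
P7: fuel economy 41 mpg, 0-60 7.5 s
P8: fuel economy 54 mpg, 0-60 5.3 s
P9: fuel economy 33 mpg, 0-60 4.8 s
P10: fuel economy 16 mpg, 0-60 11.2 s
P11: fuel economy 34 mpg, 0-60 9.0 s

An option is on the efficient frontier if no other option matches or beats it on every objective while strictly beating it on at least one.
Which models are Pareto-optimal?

P1: dominated by P4 (fuel economy 39≥24, 0-60 5.9≤6.5).
P2: dominated by P4 (fuel economy 39≥34, 0-60 5.9≤9.6).
P3: not dominated (best 0-60).
P4: dominated by P8 (fuel economy 54≥39, 0-60 5.3≤5.9).
P5: dominated by P6 (fuel economy 29≥27, 0-60 4.9≤5.6).
P6: dominated by P9 (fuel economy 33≥29, 0-60 4.8≤4.9).
P7: dominated by P8 (fuel economy 54≥41, 0-60 5.3≤7.5).
P8: not dominated (best fuel economy).
P9: not dominated.
P10: dominated by P1 (fuel economy 24≥16, 0-60 6.5≤11.2).
P11: dominated by P4 (fuel economy 39≥34, 0-60 5.9≤9.0).

P3, P8, P9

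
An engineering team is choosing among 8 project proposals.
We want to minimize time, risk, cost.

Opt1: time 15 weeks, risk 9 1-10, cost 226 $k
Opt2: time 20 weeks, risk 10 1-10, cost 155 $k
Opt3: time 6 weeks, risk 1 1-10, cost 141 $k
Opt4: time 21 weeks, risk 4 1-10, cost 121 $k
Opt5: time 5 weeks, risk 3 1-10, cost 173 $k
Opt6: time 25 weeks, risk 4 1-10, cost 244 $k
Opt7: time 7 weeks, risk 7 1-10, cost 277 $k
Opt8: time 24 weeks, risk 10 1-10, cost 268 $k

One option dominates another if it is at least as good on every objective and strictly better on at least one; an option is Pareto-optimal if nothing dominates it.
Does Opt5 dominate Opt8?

Yes

Opt5 vs Opt8: time 5≤24, risk 3≤10, cost 173≤268 — Opt5 is at least as good on every objective with at least one strict improvement.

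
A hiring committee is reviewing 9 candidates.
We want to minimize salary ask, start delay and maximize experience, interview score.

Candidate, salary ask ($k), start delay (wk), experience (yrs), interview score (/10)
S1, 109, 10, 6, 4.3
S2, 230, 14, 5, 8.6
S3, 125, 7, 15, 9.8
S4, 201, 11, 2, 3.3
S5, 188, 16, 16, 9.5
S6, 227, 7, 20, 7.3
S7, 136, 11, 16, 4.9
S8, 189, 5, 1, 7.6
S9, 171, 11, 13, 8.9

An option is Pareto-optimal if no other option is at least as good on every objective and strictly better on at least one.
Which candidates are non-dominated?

S1: not dominated (best salary ask).
S2: dominated by S3 (salary ask 125≤230, start delay 7≤14, experience 15≥5, interview score 9.8≥8.6).
S3: not dominated (best interview score).
S4: dominated by S1 (salary ask 109≤201, start delay 10≤11, experience 6≥2, interview score 4.3≥3.3).
S5: not dominated.
S6: not dominated (best experience).
S7: not dominated.
S8: not dominated (best start delay).
S9: dominated by S3 (salary ask 125≤171, start delay 7≤11, experience 15≥13, interview score 9.8≥8.9).

S1, S3, S5, S6, S7, S8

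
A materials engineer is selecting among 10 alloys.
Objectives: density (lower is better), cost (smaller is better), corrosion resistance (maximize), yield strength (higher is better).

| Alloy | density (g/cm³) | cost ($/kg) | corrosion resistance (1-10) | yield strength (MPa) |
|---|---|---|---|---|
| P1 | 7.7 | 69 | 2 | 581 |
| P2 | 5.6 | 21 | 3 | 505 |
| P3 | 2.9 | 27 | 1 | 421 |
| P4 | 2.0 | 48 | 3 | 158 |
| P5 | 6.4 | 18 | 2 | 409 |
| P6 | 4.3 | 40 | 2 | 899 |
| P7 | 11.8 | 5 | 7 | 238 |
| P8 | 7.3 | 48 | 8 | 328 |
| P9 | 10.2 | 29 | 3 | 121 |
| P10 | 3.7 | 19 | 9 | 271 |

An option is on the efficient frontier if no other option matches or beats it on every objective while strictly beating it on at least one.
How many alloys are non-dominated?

8

P1: dominated by P6 (density 4.3≤7.7, cost 40≤69, corrosion resistance 2≥2, yield strength 899≥581).
P2: not dominated.
P3: not dominated.
P4: not dominated (best density).
P5: not dominated.
P6: not dominated (best yield strength).
P7: not dominated (best cost).
P8: not dominated.
P9: dominated by P2 (density 5.6≤10.2, cost 21≤29, corrosion resistance 3≥3, yield strength 505≥121).
P10: not dominated (best corrosion resistance).
Pareto-optimal: P2, P3, P4, P5, P6, P7, P8, P10 → 8.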